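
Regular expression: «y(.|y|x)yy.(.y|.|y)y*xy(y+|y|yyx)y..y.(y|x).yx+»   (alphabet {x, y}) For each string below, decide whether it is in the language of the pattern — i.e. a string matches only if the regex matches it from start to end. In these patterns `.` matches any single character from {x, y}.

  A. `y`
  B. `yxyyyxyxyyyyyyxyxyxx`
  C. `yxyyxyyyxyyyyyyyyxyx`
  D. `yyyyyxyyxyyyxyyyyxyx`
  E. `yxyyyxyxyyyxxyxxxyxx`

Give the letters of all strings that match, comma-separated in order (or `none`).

A → no match — must end with `x`
B → match
C → match
D → match
E → match

B, C, D, E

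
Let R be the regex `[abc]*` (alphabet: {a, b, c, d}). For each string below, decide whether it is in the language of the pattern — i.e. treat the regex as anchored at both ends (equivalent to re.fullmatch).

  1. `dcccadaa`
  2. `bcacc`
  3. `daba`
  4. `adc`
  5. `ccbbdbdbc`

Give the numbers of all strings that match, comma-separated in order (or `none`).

2

1 → no match
2 → match
3 → no match
4 → no match
5 → no match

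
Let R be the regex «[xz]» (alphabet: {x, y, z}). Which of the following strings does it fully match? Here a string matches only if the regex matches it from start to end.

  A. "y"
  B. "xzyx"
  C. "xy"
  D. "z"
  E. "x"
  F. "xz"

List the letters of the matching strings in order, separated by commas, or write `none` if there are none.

A → no match
B → no match
C → no match
D → match
E → match
F → no match

D, E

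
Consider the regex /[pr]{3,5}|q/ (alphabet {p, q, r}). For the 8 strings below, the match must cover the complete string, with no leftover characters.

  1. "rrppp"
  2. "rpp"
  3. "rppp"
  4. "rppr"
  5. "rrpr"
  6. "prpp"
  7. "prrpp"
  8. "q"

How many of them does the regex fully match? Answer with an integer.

8

1 → match
2 → match
3 → match
4 → match
5 → match
6 → match
7 → match
8 → match
Total matched: 8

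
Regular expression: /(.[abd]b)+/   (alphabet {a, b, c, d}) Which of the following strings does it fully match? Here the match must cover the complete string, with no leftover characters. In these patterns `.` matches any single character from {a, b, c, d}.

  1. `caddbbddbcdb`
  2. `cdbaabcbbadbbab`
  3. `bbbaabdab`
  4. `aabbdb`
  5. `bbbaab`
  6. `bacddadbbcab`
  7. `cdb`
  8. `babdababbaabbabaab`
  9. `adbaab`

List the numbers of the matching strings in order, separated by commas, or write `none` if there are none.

2, 3, 4, 5, 7, 8, 9

1 → no match
2 → match
3 → match
4 → match
5 → match
6 → no match
7 → match
8 → match
9 → match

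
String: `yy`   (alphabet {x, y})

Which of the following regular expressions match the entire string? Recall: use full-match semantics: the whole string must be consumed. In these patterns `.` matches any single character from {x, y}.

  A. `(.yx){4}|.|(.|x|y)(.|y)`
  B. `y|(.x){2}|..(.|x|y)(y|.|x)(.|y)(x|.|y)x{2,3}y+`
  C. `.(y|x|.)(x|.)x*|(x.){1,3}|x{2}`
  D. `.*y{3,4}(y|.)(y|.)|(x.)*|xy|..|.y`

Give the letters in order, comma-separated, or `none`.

A, D

A → match
B → no match
C → no match
D → match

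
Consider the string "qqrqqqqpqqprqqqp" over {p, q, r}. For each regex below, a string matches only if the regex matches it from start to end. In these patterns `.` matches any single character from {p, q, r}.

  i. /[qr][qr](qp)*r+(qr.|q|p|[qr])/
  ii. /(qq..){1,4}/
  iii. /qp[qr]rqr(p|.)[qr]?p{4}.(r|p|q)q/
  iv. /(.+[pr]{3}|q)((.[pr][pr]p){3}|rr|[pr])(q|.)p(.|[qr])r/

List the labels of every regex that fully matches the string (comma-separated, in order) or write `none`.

i → no match
ii → match
iii → no match — must start with "qp"
iv → no match — must end with "r"

ii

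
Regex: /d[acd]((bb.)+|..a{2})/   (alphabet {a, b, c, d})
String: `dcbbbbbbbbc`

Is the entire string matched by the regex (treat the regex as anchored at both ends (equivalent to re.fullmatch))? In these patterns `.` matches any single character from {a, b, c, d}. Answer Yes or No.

Yes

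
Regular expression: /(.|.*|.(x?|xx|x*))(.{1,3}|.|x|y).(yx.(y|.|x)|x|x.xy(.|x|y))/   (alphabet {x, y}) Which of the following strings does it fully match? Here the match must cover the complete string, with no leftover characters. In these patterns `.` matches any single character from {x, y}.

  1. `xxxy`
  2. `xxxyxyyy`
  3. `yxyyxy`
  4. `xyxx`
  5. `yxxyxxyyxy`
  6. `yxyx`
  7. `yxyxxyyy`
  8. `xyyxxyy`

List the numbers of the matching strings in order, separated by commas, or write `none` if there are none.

4, 6

1. `xxxy` → no match
2. `xxxyxyyy` → no match
3. `yxyyxy` → no match
4. `xyxx` → match
5. `yxxyxxyyxy` → no match
6. `yxyx` → match
7. `yxyxxyyy` → no match
8. `xyyxxyy` → no match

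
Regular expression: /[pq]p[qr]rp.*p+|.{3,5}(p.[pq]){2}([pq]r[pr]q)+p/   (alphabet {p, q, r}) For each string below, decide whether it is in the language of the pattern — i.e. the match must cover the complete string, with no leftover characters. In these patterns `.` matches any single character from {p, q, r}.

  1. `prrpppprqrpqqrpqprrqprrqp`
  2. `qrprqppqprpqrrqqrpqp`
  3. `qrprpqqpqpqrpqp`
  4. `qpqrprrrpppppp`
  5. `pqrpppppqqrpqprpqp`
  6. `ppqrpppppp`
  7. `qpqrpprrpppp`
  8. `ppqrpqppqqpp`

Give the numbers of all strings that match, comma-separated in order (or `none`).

1 → no match
2 → match
3 → match
4 → match
5 → match
6 → match
7 → match
8 → match

2, 3, 4, 5, 6, 7, 8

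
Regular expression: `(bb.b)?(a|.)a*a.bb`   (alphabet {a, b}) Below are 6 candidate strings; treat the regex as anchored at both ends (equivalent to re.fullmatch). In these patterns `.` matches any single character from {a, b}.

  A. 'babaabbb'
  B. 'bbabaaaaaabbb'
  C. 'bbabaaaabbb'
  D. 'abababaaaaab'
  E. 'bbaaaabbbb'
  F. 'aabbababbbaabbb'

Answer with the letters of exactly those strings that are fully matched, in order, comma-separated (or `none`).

B, C

A. 'babaabbb' → no match
B → match
C. 'bbabaaaabbb' → match
D. 'abababaaaaab' → no match — must end with 'bb'
E. 'bbaaaabbbb' → no match
F → no match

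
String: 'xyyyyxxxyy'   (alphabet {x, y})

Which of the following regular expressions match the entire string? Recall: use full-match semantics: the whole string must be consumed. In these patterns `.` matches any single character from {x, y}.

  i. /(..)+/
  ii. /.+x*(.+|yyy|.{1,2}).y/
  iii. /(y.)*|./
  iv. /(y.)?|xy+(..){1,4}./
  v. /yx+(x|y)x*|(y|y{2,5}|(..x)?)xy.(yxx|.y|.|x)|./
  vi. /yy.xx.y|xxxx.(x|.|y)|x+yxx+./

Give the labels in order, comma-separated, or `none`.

i, ii, iv

i → match
ii → match
iii → no match
iv → match
v → no match
vi → no match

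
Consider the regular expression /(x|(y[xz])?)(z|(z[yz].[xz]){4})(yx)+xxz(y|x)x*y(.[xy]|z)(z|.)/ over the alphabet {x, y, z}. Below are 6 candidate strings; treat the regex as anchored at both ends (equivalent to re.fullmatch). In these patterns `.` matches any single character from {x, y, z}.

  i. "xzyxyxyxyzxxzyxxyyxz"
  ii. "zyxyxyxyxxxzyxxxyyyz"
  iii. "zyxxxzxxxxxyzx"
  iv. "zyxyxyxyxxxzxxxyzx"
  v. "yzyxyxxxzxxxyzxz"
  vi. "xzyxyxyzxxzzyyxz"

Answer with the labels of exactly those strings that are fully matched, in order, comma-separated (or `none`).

ii, iii, iv

i → no match
ii → match
iii → match
iv → match
v → no match
vi → no match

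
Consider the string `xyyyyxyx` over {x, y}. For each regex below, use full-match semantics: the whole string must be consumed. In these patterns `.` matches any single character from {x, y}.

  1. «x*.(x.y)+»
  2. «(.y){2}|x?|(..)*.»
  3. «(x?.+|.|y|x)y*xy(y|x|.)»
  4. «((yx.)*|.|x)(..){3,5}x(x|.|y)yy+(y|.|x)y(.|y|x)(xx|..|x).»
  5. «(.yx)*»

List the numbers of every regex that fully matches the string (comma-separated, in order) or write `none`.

1 → no match — must end with `y`
2 → no match
3 → match
4 → no match
5 → no match

3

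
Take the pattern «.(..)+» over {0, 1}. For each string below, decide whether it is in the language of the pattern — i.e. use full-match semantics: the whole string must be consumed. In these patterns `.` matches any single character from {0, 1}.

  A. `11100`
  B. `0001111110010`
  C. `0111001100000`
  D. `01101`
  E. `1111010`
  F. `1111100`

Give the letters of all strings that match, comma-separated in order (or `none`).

A → match
B → match
C → match
D → match
E → match
F → match

A, B, C, D, E, F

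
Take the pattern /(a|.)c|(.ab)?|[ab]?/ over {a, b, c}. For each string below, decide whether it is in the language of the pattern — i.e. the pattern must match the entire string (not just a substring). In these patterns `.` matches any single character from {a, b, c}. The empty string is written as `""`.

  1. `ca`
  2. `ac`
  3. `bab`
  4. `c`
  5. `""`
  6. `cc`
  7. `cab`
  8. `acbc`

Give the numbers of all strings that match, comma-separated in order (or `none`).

2, 3, 5, 6, 7

1. `ca` → no match
2. `ac` → match
3. `bab` → match
4. `c` → no match
5. `""` → match
6. `cc` → match
7. `cab` → match
8. `acbc` → no match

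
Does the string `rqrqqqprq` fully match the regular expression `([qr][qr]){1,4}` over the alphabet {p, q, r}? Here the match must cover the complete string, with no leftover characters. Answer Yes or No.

No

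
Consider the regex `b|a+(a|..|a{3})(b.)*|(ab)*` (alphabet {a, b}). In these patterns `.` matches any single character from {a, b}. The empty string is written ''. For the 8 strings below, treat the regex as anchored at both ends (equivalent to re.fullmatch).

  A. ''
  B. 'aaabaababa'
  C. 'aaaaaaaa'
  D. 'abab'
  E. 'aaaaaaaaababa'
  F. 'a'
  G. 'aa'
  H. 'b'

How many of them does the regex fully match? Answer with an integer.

6

A → match
B → no match
C → match
D → match
E → match
F → no match
G → match
H → match
Total matched: 6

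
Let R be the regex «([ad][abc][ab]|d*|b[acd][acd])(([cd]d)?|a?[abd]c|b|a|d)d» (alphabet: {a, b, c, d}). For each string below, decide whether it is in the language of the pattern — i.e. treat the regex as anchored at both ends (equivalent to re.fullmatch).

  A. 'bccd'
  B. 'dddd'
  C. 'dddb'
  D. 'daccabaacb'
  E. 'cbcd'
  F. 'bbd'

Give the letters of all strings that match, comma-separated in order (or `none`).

A. 'bccd' → match
B. 'dddd' → match
C. 'dddb' → no match — must end with 'd'
D. 'daccabaacb' → no match — must end with 'd'
E. 'cbcd' → no match
F. 'bbd' → no match

A, B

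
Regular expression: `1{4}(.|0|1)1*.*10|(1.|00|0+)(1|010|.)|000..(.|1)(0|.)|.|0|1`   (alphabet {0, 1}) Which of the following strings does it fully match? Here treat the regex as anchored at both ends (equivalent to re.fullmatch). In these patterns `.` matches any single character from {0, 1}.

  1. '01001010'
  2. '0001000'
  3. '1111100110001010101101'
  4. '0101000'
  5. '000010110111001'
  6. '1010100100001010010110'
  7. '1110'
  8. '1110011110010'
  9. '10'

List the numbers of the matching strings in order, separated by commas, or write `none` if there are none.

1. '01001010' → no match
2. '0001000' → match
3 → no match
4. '0101000' → no match
5 → no match
6 → no match
7. '1110' → no match
8 → no match
9. '10' → no match

2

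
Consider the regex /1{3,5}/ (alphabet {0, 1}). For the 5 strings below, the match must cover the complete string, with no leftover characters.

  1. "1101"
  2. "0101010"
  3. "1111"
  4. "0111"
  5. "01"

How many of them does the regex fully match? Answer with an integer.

1 → no match
2 → no match — must start with "1"
3 → match
4 → no match — must start with "1"
5 → no match — must start with "1"
Total matched: 1

1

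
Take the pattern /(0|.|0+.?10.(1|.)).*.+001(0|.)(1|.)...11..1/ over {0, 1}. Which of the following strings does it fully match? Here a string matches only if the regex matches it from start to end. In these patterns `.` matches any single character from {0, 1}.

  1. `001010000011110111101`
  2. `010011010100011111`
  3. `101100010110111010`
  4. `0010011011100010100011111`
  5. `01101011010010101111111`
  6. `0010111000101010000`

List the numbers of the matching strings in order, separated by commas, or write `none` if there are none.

1 → match
2 → no match
3 → no match — must end with `1`
4 → match
5 → match
6 → no match — must end with `1`

1, 4, 5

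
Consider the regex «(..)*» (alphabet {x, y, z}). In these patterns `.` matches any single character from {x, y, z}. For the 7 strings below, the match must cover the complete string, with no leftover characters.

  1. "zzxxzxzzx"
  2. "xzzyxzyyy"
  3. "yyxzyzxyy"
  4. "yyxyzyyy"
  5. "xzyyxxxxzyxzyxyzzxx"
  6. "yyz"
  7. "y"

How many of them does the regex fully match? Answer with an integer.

1

1. "zzxxzxzzx" → no match
2. "xzzyxzyyy" → no match
3. "yyxzyzxyy" → no match
4. "yyxyzyyy" → match
5 → no match
6. "yyz" → no match
7. "y" → no match
Total matched: 1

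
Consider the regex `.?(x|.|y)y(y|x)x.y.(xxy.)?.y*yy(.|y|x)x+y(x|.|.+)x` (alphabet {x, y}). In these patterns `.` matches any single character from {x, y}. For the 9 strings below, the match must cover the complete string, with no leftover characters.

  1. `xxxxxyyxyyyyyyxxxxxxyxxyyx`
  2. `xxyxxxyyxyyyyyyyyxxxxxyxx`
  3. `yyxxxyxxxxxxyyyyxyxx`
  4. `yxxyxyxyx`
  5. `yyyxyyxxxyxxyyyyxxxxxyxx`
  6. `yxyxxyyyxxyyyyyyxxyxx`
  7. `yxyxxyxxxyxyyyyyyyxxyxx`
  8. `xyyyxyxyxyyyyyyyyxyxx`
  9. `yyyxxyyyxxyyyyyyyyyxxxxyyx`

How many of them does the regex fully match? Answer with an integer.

4

1 → no match
2 → match
3 → no match
4 → no match
5 → match
6 → match
7 → no match
8 → no match
9 → match
Total matched: 4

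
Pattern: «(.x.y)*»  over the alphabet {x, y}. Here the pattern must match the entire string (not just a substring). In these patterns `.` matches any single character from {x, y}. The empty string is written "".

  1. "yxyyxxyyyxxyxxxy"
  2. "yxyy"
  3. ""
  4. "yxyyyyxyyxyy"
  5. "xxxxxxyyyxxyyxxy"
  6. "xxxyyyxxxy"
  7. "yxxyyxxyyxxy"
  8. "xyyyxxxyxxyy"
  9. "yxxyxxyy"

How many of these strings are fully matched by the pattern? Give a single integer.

1 → match
2 → match
3 → match
4 → no match
5 → no match
6 → no match
7 → match
8 → no match
9 → match
Total matched: 5

5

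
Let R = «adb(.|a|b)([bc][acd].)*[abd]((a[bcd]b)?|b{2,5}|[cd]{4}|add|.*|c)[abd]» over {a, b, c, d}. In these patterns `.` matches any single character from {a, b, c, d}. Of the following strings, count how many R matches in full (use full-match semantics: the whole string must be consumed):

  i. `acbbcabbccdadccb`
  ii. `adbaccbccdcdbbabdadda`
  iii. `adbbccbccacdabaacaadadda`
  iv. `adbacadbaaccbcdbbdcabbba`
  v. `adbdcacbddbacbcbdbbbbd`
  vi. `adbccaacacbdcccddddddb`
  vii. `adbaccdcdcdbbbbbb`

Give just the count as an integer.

6

i → no match — must start with `adb`
ii → match
iii → match
iv → match
v → match
vi → match
vii → match
Total matched: 6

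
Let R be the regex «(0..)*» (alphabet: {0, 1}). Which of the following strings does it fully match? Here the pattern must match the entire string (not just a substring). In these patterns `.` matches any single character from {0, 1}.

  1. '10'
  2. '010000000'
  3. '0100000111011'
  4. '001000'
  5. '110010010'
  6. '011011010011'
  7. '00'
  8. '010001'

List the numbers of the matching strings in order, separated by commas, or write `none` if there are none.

2, 4, 6, 8

1 → no match
2 → match
3 → no match
4 → match
5 → no match
6 → match
7 → no match
8 → match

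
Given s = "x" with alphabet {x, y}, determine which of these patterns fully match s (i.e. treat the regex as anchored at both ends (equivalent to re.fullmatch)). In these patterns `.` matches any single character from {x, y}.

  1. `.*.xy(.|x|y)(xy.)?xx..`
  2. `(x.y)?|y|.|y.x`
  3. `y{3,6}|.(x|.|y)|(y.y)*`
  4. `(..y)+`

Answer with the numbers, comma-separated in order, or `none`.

2

1 → no match
2 → match
3 → no match
4 → no match — must end with "y"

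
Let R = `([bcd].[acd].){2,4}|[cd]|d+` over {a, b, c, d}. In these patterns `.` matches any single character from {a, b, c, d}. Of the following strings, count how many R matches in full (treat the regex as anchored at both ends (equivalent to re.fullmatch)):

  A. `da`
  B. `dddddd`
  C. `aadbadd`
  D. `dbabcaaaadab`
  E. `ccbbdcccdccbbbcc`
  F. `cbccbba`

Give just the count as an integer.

1

A → no match
B → match
C → no match
D → no match
E → no match
F → no match
Total matched: 1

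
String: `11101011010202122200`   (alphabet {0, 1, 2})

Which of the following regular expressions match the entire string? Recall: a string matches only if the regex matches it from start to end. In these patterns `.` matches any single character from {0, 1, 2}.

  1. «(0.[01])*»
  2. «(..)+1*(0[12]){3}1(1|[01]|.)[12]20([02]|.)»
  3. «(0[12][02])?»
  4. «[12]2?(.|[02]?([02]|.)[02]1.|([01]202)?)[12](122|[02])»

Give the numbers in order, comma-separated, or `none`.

1 → no match
2 → match
3 → no match
4 → no match

2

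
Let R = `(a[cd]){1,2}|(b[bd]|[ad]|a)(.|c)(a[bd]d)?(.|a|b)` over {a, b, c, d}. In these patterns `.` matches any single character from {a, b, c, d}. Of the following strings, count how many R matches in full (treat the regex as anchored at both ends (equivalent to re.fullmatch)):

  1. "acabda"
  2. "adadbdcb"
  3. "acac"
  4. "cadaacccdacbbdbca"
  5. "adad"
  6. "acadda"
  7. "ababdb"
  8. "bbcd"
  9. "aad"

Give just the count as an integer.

1. "acabda" → match
2. "adadbdcb" → no match
3. "acac" → match
4 → no match
5. "adad" → match
6. "acadda" → match
7. "ababdb" → match
8. "bbcd" → match
9. "aad" → match
Total matched: 7

7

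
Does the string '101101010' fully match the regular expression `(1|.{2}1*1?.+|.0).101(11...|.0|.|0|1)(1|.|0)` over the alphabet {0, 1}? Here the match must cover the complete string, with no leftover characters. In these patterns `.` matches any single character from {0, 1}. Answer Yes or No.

No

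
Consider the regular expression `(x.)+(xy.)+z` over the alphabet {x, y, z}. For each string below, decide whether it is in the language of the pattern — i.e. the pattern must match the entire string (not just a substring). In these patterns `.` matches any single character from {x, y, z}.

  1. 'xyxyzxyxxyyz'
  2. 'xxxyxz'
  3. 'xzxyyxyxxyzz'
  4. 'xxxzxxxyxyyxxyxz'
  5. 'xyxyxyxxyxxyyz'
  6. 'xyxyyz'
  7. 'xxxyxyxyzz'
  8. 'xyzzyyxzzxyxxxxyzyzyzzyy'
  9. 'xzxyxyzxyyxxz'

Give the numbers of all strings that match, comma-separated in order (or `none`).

1. 'xyxyzxyxxyyz' → match
2. 'xxxyxz' → match
3. 'xzxyyxyxxyzz' → match
4 → no match
5 → match
6. 'xyxyyz' → match
7. 'xxxyxyxyzz' → match
8 → no match — must end with 'z'
9 → no match

1, 2, 3, 5, 6, 7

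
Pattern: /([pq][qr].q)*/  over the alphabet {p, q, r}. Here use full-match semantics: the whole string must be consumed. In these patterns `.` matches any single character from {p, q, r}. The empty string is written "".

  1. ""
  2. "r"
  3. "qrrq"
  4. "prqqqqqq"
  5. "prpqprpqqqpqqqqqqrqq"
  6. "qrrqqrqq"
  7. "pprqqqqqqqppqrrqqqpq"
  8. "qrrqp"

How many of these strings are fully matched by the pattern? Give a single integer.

5

1 → match
2 → no match
3 → match
4 → match
5 → match
6 → match
7 → no match
8 → no match
Total matched: 5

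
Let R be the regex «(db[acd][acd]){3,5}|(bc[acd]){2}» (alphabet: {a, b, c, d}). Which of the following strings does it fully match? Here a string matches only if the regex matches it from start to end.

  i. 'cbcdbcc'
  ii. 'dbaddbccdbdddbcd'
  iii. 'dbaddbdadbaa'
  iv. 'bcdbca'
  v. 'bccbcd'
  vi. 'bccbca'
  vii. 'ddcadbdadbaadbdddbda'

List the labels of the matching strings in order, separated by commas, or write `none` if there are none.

i → no match
ii → match
iii → match
iv → match
v → match
vi → match
vii → no match

ii, iii, iv, v, vi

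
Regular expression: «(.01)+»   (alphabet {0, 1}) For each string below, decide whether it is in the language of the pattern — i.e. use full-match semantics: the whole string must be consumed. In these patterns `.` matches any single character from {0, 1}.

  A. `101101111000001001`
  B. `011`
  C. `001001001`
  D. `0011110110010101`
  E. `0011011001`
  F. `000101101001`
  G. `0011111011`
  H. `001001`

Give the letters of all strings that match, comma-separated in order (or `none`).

A → no match
B. `011` → no match — must end with `01`
C. `001001001` → match
D → no match
E. `0011011001` → no match
F. `000101101001` → no match
G. `0011111011` → no match — must end with `01`
H. `001001` → match

C, H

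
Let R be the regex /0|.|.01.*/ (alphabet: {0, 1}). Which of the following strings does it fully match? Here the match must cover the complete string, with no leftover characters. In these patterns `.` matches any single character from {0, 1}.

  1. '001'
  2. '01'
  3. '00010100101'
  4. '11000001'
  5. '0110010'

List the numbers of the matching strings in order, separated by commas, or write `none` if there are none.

1 → match
2 → no match
3 → no match
4 → no match
5 → no match

1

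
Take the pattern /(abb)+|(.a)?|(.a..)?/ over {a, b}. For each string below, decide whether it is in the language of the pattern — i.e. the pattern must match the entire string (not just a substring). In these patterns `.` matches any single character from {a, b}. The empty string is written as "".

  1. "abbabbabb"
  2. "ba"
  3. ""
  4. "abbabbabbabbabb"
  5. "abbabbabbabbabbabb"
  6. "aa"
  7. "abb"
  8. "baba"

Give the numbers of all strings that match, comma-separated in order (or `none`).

1 → match
2 → match
3 → match
4 → match
5 → match
6 → match
7 → match
8 → match

1, 2, 3, 4, 5, 6, 7, 8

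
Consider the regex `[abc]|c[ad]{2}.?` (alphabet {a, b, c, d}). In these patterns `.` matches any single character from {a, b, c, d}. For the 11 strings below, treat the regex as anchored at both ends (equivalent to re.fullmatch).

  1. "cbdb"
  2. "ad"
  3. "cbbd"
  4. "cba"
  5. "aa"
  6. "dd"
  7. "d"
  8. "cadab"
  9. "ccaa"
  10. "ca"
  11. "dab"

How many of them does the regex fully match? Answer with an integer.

0

1 → no match
2 → no match
3 → no match
4 → no match
5 → no match
6 → no match
7 → no match
8 → no match
9 → no match
10 → no match
11 → no match
Total matched: 0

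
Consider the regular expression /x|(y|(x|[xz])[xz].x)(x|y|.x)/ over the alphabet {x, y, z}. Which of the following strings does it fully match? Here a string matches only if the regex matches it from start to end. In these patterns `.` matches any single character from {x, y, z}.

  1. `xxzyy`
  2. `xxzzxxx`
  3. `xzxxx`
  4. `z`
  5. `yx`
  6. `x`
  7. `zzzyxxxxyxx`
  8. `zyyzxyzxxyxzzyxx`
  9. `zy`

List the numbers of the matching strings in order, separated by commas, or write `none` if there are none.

3, 5, 6

1 → no match
2 → no match
3 → match
4 → no match
5 → match
6 → match
7 → no match
8 → no match
9 → no match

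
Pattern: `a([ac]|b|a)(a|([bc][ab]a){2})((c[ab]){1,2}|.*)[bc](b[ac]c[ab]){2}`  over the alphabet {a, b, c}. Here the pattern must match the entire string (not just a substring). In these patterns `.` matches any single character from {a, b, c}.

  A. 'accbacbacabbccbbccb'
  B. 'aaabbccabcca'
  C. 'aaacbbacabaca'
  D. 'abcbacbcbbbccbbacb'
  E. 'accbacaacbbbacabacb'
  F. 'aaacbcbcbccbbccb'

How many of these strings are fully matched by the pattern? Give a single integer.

5

A → match
B → match
C → match
D → no match
E → match
F → match
Total matched: 5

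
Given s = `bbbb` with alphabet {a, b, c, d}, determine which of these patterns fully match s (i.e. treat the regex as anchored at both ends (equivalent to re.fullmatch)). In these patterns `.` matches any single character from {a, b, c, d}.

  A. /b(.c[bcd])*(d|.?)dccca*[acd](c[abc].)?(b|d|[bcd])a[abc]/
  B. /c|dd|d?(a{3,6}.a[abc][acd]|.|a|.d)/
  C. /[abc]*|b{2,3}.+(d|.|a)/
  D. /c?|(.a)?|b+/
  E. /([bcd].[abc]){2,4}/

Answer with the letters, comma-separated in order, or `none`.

C, D

A → no match
B → no match
C → match
D → match
E → no match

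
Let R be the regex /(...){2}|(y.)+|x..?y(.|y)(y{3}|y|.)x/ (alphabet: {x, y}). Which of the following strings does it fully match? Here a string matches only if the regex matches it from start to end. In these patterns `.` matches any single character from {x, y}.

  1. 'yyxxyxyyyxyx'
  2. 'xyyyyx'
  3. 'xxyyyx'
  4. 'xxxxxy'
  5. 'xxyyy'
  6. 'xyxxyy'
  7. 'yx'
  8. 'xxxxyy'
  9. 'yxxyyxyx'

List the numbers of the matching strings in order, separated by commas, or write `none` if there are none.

1. 'yyxxyxyyyxyx' → no match
2. 'xyyyyx' → match
3. 'xxyyyx' → match
4. 'xxxxxy' → match
5. 'xxyyy' → no match
6. 'xyxxyy' → match
7. 'yx' → match
8. 'xxxxyy' → match
9. 'yxxyyxyx' → no match

2, 3, 4, 6, 7, 8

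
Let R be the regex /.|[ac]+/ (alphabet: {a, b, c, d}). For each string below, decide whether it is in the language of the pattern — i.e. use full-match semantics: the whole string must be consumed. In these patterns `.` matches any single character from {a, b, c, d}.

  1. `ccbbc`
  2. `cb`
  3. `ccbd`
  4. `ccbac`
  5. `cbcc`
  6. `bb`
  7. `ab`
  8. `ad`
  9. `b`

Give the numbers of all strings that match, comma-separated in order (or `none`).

9

1. `ccbbc` → no match
2. `cb` → no match
3. `ccbd` → no match
4. `ccbac` → no match
5. `cbcc` → no match
6. `bb` → no match
7. `ab` → no match
8. `ad` → no match
9. `b` → match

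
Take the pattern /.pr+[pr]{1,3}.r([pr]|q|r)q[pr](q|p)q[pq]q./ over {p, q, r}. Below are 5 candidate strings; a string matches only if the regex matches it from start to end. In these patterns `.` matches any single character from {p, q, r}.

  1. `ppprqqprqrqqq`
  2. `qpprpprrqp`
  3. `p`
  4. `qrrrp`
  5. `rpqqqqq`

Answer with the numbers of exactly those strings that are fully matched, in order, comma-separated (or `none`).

none

1 → no match
2 → no match
3 → no match
4 → no match
5 → no match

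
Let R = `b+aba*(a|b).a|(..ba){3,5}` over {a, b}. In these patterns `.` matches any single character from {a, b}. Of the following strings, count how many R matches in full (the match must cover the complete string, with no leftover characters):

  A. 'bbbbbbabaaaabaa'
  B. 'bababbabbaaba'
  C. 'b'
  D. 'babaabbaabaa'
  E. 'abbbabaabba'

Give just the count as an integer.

A → match
B → no match
C → no match
D → no match
E → no match
Total matched: 1

1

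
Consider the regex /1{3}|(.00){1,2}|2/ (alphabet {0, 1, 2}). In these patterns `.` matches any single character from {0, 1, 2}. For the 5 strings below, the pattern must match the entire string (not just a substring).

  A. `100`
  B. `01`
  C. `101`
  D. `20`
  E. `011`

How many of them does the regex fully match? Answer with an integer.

A. `100` → match
B. `01` → no match
C. `101` → no match
D. `20` → no match
E. `011` → no match
Total matched: 1

1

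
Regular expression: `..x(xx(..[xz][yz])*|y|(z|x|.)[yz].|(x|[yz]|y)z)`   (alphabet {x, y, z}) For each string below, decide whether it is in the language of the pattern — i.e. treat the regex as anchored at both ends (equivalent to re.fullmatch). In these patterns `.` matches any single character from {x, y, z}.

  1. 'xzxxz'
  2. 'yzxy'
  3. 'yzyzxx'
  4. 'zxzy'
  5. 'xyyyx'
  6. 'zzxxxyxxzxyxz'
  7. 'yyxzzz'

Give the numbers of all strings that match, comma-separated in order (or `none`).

1. 'xzxxz' → match
2. 'yzxy' → match
3. 'yzyzxx' → no match
4. 'zxzy' → no match
5. 'xyyyx' → no match
6 → match
7. 'yyxzzz' → match

1, 2, 6, 7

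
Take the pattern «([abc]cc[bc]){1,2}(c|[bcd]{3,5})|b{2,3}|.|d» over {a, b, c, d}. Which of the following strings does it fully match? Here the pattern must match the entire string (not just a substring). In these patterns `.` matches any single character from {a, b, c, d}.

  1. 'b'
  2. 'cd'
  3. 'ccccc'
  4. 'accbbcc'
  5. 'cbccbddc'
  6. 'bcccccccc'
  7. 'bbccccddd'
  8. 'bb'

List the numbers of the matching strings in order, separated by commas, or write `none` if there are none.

1, 3, 4, 6, 8

1 → match
2 → no match
3 → match
4 → match
5 → no match
6 → match
7 → no match
8 → match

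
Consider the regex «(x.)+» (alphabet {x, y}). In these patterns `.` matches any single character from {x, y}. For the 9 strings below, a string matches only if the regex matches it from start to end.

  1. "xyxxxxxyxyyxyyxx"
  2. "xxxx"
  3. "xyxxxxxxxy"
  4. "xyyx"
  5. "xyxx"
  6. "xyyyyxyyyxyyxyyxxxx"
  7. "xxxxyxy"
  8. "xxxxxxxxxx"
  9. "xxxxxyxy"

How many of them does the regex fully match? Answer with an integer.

1 → no match
2. "xxxx" → match
3. "xyxxxxxxxy" → match
4. "xyyx" → no match
5. "xyxx" → match
6 → no match
7. "xxxxyxy" → no match
8. "xxxxxxxxxx" → match
9. "xxxxxyxy" → match
Total matched: 5

5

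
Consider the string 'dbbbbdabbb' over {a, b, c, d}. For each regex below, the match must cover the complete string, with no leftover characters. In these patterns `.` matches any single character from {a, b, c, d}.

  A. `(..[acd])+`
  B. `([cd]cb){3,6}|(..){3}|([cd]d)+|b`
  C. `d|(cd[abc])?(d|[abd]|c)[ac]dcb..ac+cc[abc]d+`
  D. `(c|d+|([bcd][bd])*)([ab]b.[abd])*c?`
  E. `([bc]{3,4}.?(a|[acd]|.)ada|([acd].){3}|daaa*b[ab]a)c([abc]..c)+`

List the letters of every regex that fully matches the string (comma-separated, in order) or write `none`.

A → no match
B → no match
C → no match — must end with 'd'
D → match
E → no match — must end with 'c'

D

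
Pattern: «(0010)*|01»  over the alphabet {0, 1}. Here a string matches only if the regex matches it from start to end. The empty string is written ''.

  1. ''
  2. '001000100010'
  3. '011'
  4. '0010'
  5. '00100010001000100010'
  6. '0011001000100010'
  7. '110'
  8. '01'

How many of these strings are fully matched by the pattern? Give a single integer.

1. '' → match
2. '001000100010' → match
3. '011' → no match
4. '0010' → match
5 → match
6 → no match
7. '110' → no match
8. '01' → match
Total matched: 5

5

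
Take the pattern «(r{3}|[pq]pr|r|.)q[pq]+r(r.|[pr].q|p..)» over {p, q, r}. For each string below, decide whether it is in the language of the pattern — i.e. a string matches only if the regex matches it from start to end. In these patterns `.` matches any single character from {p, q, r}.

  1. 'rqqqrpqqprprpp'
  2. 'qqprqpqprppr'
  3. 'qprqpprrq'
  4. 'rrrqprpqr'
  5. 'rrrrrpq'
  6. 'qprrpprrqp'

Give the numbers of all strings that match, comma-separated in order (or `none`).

3, 4

1 → no match
2 → no match
3 → match
4 → match
5 → no match
6 → no match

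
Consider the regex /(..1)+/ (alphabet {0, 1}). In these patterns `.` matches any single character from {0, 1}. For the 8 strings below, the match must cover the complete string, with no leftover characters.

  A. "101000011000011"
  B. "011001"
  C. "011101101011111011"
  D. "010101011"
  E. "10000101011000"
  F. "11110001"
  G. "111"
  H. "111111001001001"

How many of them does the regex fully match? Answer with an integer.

4

A → no match
B. "011001" → match
C → match
D. "010101011" → no match
E → no match — must end with "1"
F. "11110001" → no match
G. "111" → match
H → match
Total matched: 4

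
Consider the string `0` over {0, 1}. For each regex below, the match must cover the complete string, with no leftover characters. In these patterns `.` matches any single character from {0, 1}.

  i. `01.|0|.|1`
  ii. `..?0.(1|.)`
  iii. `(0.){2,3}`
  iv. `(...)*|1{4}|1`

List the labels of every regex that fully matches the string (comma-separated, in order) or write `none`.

i → match
ii → no match
iii → no match
iv → no match

i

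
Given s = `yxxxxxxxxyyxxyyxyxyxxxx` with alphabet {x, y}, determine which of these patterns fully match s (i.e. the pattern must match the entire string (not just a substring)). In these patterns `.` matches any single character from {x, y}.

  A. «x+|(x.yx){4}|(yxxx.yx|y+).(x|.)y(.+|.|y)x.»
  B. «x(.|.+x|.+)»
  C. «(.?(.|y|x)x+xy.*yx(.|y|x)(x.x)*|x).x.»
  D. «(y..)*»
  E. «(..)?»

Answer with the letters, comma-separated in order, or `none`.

C

A → no match
B → no match — must start with `x`
C → match
D → no match
E → no match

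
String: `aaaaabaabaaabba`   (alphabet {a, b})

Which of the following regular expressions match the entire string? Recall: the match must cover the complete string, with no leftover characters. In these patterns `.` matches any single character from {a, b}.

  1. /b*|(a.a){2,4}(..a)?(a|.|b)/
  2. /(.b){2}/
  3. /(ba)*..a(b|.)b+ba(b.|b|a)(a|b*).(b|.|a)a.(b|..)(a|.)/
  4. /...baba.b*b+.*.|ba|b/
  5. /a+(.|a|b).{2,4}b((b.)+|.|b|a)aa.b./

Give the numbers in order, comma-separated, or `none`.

1 → no match
2 → no match — must end with `b`
3 → no match
4 → no match
5 → match

5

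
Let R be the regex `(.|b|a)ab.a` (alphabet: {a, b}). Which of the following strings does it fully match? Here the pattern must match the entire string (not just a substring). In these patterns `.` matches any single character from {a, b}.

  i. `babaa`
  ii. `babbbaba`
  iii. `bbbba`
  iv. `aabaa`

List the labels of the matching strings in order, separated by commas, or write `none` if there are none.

i, iv

i → match
ii → no match
iii → no match
iv → match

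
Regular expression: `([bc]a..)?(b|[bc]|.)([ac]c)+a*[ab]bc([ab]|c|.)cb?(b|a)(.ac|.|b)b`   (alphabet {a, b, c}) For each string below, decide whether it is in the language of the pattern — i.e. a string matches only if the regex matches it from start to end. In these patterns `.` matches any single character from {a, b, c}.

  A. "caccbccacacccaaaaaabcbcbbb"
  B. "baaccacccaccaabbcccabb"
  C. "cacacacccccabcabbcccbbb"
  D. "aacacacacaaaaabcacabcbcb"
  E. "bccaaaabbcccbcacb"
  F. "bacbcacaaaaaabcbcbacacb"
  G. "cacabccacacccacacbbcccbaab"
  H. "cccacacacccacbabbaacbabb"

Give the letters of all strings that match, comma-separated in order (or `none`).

A → match
B → no match
C → no match
D → no match
E → match
F → match
G → match
H → no match

A, E, F, G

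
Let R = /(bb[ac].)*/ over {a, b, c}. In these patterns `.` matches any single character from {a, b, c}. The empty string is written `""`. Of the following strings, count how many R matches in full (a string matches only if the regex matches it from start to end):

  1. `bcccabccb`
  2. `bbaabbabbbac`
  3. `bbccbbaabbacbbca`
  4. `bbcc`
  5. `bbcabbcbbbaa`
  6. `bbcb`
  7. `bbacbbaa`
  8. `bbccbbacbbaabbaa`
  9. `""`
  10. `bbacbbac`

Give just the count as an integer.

9

1 → no match
2 → match
3 → match
4 → match
5 → match
6 → match
7 → match
8 → match
9 → match
10 → match
Total matched: 9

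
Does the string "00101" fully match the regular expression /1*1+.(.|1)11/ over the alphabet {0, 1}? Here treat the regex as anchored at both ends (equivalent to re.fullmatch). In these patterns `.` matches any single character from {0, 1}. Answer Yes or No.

Every match must end with "11", but "00101" does not.

No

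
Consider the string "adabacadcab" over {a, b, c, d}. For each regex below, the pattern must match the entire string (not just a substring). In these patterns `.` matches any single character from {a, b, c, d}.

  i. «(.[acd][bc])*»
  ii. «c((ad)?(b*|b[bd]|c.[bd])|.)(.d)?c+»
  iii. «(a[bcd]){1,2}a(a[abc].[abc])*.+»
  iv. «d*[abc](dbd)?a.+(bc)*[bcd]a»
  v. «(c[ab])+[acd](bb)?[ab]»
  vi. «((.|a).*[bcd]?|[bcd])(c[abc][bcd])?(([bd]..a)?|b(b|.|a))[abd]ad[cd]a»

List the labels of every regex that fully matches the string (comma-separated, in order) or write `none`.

i → no match
ii → no match — must start with "c"
iii → match
iv → no match — must end with "a"
v → no match — must start with "c"
vi → no match — must end with "a"

iii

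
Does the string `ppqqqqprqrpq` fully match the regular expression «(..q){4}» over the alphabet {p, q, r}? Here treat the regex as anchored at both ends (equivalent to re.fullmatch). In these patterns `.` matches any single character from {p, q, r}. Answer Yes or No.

Yes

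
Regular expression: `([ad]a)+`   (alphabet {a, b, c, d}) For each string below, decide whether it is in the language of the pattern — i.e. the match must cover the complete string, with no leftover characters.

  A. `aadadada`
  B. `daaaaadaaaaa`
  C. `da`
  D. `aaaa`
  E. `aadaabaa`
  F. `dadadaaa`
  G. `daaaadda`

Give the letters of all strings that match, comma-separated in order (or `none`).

A → match
B → match
C → match
D → match
E → no match
F → match
G → no match

A, B, C, D, F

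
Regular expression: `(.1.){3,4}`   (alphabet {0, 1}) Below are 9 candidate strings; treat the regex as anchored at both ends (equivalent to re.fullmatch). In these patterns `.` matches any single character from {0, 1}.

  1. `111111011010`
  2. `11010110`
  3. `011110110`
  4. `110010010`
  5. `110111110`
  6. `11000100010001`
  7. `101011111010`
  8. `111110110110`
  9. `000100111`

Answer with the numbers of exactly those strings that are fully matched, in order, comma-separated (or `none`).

1 → match
2 → no match
3 → match
4 → match
5 → match
6 → no match
7 → no match
8 → match
9 → no match

1, 3, 4, 5, 8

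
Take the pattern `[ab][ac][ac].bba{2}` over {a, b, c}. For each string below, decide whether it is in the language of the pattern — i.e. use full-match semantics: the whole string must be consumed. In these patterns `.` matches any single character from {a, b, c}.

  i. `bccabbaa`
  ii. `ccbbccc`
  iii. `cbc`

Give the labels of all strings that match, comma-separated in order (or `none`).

i

i → match
ii → no match — must end with `a`
iii → no match — must end with `a`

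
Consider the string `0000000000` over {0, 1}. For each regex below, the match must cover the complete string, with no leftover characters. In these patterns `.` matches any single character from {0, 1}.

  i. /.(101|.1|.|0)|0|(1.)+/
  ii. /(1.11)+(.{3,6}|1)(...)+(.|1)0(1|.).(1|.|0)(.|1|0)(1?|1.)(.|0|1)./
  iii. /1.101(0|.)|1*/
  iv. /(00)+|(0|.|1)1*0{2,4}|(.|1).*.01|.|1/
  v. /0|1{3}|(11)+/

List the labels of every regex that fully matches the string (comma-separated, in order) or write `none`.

iv

i → no match
ii → no match — must start with `1`
iii → no match
iv → match
v → no match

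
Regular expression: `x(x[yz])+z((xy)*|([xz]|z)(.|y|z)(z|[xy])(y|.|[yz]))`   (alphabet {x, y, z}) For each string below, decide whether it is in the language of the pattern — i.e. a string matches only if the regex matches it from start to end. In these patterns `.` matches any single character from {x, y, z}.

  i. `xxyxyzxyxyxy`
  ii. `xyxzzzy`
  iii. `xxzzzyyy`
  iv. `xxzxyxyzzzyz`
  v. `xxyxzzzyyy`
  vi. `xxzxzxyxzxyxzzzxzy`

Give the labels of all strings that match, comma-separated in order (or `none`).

i. `xxyxyzxyxyxy` → match
ii. `xyxzzzy` → no match — must start with `xx`
iii. `xxzzzyyy` → match
iv. `xxzxyxyzzzyz` → match
v. `xxyxzzzyyy` → match
vi → match

i, iii, iv, v, vi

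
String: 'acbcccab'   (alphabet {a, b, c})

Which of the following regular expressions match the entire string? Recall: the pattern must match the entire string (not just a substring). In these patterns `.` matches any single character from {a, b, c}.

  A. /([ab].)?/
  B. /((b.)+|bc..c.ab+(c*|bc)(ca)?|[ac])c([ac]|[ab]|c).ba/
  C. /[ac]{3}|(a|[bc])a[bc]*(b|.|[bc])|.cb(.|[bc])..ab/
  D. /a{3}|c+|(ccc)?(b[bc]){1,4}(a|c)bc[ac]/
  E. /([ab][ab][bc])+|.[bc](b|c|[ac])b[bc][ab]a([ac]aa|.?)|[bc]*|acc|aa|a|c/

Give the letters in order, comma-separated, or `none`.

C

A → no match
B → no match — must end with 'ba'
C → match
D → no match
E → no match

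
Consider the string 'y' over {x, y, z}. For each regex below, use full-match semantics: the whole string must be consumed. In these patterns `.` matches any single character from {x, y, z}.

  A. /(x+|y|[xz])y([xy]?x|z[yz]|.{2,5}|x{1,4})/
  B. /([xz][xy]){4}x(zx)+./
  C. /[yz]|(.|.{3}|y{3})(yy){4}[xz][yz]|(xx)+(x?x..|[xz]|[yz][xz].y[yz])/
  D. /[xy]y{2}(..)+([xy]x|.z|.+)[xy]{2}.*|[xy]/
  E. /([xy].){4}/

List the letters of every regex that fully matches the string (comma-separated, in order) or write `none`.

A → no match
B → no match
C → match
D → match
E → no match

C, D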